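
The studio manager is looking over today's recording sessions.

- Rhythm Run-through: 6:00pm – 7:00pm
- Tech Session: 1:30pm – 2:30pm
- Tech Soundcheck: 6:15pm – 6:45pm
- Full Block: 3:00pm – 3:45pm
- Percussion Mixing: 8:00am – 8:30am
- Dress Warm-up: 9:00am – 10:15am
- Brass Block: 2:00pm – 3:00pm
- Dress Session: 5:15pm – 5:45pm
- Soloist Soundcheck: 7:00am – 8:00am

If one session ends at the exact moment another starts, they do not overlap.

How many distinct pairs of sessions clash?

2

Two intervals overlap when each starts before the other ends.
Sorted by start: Soloist Soundcheck, Percussion Mixing, Dress Warm-up, Tech Session, Brass Block, Full Block, Dress Session, Rhythm Run-through, Tech Soundcheck.
Percussion Mixing starts exactly when Soloist Soundcheck ends (back-to-back, no overlap), so nothing later overlaps Soloist Soundcheck either.
Dress Warm-up starts after Percussion Mixing ends, so nothing later overlaps Percussion Mixing either.
Tech Session starts after Dress Warm-up ends, so nothing later overlaps Dress Warm-up either.
Brass Block starts before Tech Session ends → Tech Session and Brass Block overlap.
Full Block starts after Tech Session ends, so nothing later overlaps Tech Session either.
Full Block starts exactly when Brass Block ends (back-to-back, no overlap), so nothing later overlaps Brass Block either.
Dress Session starts after Full Block ends, so nothing later overlaps Full Block either.
Rhythm Run-through starts after Dress Session ends, so nothing later overlaps Dress Session either.
Tech Soundcheck starts before Rhythm Run-through ends → Rhythm Run-through and Tech Soundcheck overlap.
Overlapping pairs: Brass Block & Tech Session, Rhythm Run-through & Tech Soundcheck — 2 in total.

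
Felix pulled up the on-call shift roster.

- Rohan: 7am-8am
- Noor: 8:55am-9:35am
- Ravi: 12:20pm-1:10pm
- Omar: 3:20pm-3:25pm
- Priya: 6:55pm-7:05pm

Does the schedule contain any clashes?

No

Check each pair: they overlap iff neither finishes before the other starts.
Sorted by start: Rohan, Noor, Ravi, Omar, Priya.
Noor starts after Rohan ends, so nothing later overlaps Rohan either.
Ravi starts after Noor ends, so nothing later overlaps Noor either.
Omar starts after Ravi ends, so nothing later overlaps Ravi either.
Priya starts after Omar ends.
Every pair is clear; the schedule has no overlaps.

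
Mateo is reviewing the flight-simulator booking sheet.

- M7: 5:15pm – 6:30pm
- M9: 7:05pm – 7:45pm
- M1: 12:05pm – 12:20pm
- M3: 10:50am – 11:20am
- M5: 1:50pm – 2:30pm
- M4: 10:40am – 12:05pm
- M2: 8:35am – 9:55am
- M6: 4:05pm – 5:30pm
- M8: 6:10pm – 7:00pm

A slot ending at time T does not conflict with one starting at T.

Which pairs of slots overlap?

M3 & M4, M6 & M7, M7 & M8

Sorted by start: M2, M4, M3, M1, M5, M6, M7, M8, M9.
M4 starts after M2 ends — done with M2.
M3 starts before M4 ends → M4 and M3 overlap.
M1 starts exactly when M4 ends (back-to-back, no overlap) — done with M4.
M1 starts after M3 ends — done with M3.
M5 starts after M1 ends — done with M1.
M6 starts after M5 ends — done with M5.
M7 starts before M6 ends → M6 and M7 overlap.
M8 starts after M6 ends — done with M6.
M8 starts before M7 ends → M7 and M8 overlap.
M9 starts after M7 ends.
M9 starts after M8 ends.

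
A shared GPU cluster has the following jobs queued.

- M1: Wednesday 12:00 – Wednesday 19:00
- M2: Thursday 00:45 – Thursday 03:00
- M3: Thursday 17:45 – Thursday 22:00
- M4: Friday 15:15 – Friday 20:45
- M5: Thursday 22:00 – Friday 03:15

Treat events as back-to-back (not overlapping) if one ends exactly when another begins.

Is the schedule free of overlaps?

Two intervals overlap when each starts before the other ends.
Sorted by start: M1, M2, M3, M5, M4.
M2 starts after M1 ends, so nothing later overlaps M1 either.
M3 starts after M2 ends, so nothing later overlaps M2 either.
M5 starts exactly when M3 ends (back-to-back, no overlap), so nothing later overlaps M3 either.
M4 starts after M5 ends.
Every pair is clear; the schedule has no overlaps.

Yes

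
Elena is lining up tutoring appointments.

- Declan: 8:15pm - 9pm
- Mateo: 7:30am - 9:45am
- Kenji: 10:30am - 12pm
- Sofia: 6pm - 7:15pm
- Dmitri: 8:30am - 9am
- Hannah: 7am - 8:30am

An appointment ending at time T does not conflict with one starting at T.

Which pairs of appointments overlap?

Check each pair: they overlap iff neither finishes before the other starts.
Sorted by start: Hannah, Mateo, Dmitri, Kenji, Sofia, Declan.
Mateo starts before Hannah ends → Hannah and Mateo overlap.
Dmitri starts exactly when Hannah ends (back-to-back, no overlap), so nothing later overlaps Hannah either.
Dmitri starts before Mateo ends → Mateo and Dmitri overlap.
Kenji starts after Mateo ends, so nothing later overlaps Mateo either.
Kenji starts after Dmitri ends, so nothing later overlaps Dmitri either.
Sofia starts after Kenji ends, so nothing later overlaps Kenji either.
Declan starts after Sofia ends.

Dmitri & Mateo, Hannah & Mateo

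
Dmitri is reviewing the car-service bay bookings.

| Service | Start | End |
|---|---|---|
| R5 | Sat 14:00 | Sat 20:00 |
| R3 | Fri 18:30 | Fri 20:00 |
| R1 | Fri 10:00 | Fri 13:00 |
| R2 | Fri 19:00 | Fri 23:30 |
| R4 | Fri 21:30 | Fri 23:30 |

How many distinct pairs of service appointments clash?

2

Check each pair: they overlap iff neither finishes before the other starts.
Sorted by start: R1, R3, R2, R4, R5.
R3 starts after R1 ends, so nothing later overlaps R1 either.
R2 starts before R3 ends → R3 and R2 overlap.
R4 starts after R3 ends, so nothing later overlaps R3 either.
R4 starts before R2 ends → R2 and R4 overlap.
R5 starts after R2 ends.
R5 starts after R4 ends.
Overlapping pairs: R2 & R3, R2 & R4 — 2 in total.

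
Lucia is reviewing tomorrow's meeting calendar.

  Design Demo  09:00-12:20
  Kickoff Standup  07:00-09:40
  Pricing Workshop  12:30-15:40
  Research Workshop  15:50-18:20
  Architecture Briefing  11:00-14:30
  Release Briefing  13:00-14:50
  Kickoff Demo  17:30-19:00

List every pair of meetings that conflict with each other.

Architecture Briefing & Design Demo, Architecture Briefing & Pricing Workshop, Architecture Briefing & Release Briefing, Design Demo & Kickoff Standup, Kickoff Demo & Research Workshop, Pricing Workshop & Release Briefing

Check each pair: they overlap iff neither finishes before the other starts.
Sorted by start: Kickoff Standup, Design Demo, Architecture Briefing, Pricing Workshop, Release Briefing, Research Workshop, Kickoff Demo.
Design Demo starts before Kickoff Standup ends → Kickoff Standup and Design Demo overlap.
Architecture Briefing starts after Kickoff Standup ends, so Kickoff Standup has no further overlaps.
Architecture Briefing starts before Design Demo ends → Design Demo and Architecture Briefing overlap.
Pricing Workshop starts after Design Demo ends, so Design Demo has no further overlaps.
Pricing Workshop starts before Architecture Briefing ends → Architecture Briefing and Pricing Workshop overlap.
Release Briefing starts before Architecture Briefing ends → Architecture Briefing and Release Briefing overlap.
Research Workshop starts after Architecture Briefing ends, so Architecture Briefing has no further overlaps.
Release Briefing starts before Pricing Workshop ends → Pricing Workshop and Release Briefing overlap.
Research Workshop starts after Pricing Workshop ends, so Pricing Workshop has no further overlaps.
Research Workshop starts after Release Briefing ends, so Release Briefing has no further overlaps.
Kickoff Demo starts before Research Workshop ends → Research Workshop and Kickoff Demo overlap.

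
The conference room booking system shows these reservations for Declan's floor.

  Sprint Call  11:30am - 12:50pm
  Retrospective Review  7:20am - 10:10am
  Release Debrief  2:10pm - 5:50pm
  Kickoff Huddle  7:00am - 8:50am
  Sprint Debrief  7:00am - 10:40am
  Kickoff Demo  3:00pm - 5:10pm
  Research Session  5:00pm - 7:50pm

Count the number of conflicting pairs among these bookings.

Check each pair: they overlap iff neither finishes before the other starts.
Sorted by start: Sprint Debrief, Kickoff Huddle, Retrospective Review, Sprint Call, Release Debrief, Kickoff Demo, Research Session.
Kickoff Huddle starts before Sprint Debrief ends → Sprint Debrief and Kickoff Huddle overlap.
Retrospective Review starts before Sprint Debrief ends → Sprint Debrief and Retrospective Review overlap.
Sprint Call starts after Sprint Debrief ends, so nothing later overlaps Sprint Debrief either.
Retrospective Review starts before Kickoff Huddle ends → Kickoff Huddle and Retrospective Review overlap.
Sprint Call starts after Kickoff Huddle ends, so nothing later overlaps Kickoff Huddle either.
Sprint Call starts after Retrospective Review ends, so nothing later overlaps Retrospective Review either.
Release Debrief starts after Sprint Call ends, so nothing later overlaps Sprint Call either.
Kickoff Demo starts before Release Debrief ends → Release Debrief and Kickoff Demo overlap.
Research Session starts before Release Debrief ends → Release Debrief and Research Session overlap.
Research Session starts before Kickoff Demo ends → Kickoff Demo and Research Session overlap.
Overlapping pairs: Kickoff Demo & Release Debrief, Kickoff Demo & Research Session, Kickoff Huddle & Retrospective Review, Kickoff Huddle & Sprint Debrief, Release Debrief & Research Session, Retrospective Review & Sprint Debrief — 6 in total.

6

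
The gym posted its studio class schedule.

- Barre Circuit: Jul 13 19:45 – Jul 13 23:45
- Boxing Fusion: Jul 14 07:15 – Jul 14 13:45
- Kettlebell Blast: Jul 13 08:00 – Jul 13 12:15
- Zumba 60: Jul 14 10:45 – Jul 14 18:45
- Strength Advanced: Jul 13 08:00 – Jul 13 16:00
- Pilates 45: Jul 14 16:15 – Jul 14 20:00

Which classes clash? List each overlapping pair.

Sorted by start: Strength Advanced, Kettlebell Blast, Barre Circuit, Boxing Fusion, Zumba 60, Pilates 45.
Kettlebell Blast starts before Strength Advanced ends → Strength Advanced and Kettlebell Blast overlap.
Barre Circuit starts after Strength Advanced ends, so Strength Advanced has no further overlaps.
Barre Circuit starts after Kettlebell Blast ends, so Kettlebell Blast has no further overlaps.
Boxing Fusion starts after Barre Circuit ends, so Barre Circuit has no further overlaps.
Zumba 60 starts before Boxing Fusion ends → Boxing Fusion and Zumba 60 overlap.
Pilates 45 starts after Boxing Fusion ends.
Pilates 45 starts before Zumba 60 ends → Zumba 60 and Pilates 45 overlap.

Boxing Fusion & Zumba 60, Kettlebell Blast & Strength Advanced, Pilates 45 & Zumba 60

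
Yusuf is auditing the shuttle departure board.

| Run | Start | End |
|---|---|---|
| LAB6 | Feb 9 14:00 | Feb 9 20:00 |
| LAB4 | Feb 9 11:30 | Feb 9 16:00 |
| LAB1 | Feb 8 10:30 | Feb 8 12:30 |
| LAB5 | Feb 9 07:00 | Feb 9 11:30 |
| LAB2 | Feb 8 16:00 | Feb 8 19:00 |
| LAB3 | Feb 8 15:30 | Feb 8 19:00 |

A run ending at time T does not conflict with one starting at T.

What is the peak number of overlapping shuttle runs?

2

Walk through starts and ends in time order (an end at T is processed before a start at T):
Feb 8 10:30 start LAB1 → 1
Feb 8 12:30 end LAB1 → 0
Feb 8 15:30 start LAB3 → 1
Feb 8 16:00 start LAB2 → 2
Feb 8 19:00 end LAB2 → 1
Feb 8 19:00 end LAB3 → 0
Feb 9 07:00 start LAB5 → 1
Feb 9 11:30 end LAB5 → 0
Feb 9 11:30 start LAB4 → 1
Feb 9 14:00 start LAB6 → 2
Feb 9 16:00 end LAB4 → 1
Feb 9 20:00 end LAB6 → 0
Peak is 2, at Feb 8 16:00 (LAB2, LAB3).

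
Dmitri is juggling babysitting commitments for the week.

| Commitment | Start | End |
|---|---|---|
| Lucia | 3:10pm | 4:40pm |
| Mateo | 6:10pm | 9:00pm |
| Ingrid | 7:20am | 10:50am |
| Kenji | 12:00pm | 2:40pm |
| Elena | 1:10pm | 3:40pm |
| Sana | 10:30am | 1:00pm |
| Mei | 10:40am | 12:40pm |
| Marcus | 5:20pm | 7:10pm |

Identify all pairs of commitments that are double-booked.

Elena & Kenji, Elena & Lucia, Ingrid & Mei, Ingrid & Sana, Kenji & Mei, Kenji & Sana, Marcus & Mateo, Mei & Sana

Check each pair: they overlap iff neither finishes before the other starts.
Sorted by start: Ingrid, Sana, Mei, Kenji, Elena, Lucia, Marcus, Mateo.
Sana starts before Ingrid ends → Ingrid and Sana overlap.
Mei starts before Ingrid ends → Ingrid and Mei overlap.
Kenji starts after Ingrid ends, so nothing later overlaps Ingrid either.
Mei starts before Sana ends → Sana and Mei overlap.
Kenji starts before Sana ends → Sana and Kenji overlap.
Elena starts after Sana ends, so nothing later overlaps Sana either.
Kenji starts before Mei ends → Mei and Kenji overlap.
Elena starts after Mei ends, so nothing later overlaps Mei either.
Elena starts before Kenji ends → Kenji and Elena overlap.
Lucia starts after Kenji ends, so nothing later overlaps Kenji either.
Lucia starts before Elena ends → Elena and Lucia overlap.
Marcus starts after Elena ends, so nothing later overlaps Elena either.
Marcus starts after Lucia ends, so nothing later overlaps Lucia either.
Mateo starts before Marcus ends → Marcus and Mateo overlap.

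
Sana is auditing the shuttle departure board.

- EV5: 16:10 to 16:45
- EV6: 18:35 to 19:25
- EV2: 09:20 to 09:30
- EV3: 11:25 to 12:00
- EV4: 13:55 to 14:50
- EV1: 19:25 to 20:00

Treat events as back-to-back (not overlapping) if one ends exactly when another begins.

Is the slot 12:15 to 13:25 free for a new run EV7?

Yes — the slot is free

EV2: ends 09:30 at or before EV7 starts 12:15 → clear.
EV3: ends 12:00 at or before EV7 starts 12:15 → clear.
EV4: starts 13:55 at or after EV7 ends 13:25 → clear.
EV5: starts 16:10 at or after EV7 ends 13:25 → clear.
EV6: starts 18:35 at or after EV7 ends 13:25 → clear.
EV1: starts 19:25 at or after EV7 ends 13:25 → clear.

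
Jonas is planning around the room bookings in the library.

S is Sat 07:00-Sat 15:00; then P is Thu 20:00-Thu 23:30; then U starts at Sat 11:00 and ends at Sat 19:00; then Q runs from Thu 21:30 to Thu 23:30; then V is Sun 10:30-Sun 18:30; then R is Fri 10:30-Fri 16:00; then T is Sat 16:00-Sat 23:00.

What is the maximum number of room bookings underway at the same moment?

2

Sort all start/end points and keep a running count:
Thu 20:00 start P → 1
Thu 21:30 start Q → 2
Thu 23:30 end P → 1
Thu 23:30 end Q → 0
Fri 10:30 start R → 1
Fri 16:00 end R → 0
Sat 07:00 start S → 1
Sat 11:00 start U → 2
Sat 15:00 end S → 1
Sat 16:00 start T → 2
Sat 19:00 end U → 1
Sat 23:00 end T → 0
Sun 10:30 start V → 1
Sun 18:30 end V → 0
Peak is 2, at Thu 21:30 (P, Q).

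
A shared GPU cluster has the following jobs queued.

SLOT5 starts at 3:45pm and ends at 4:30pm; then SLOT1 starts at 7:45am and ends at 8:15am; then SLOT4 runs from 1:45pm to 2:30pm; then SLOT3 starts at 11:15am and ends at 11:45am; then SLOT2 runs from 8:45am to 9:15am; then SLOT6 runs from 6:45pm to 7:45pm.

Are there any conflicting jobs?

No

Check each pair: they overlap iff neither finishes before the other starts.
Sorted by start: SLOT1, SLOT2, SLOT3, SLOT4, SLOT5, SLOT6.
SLOT2 starts after SLOT1 ends, so SLOT1 has no further overlaps.
SLOT3 starts after SLOT2 ends, so SLOT2 has no further overlaps.
SLOT4 starts after SLOT3 ends, so SLOT3 has no further overlaps.
SLOT5 starts after SLOT4 ends, so SLOT4 has no further overlaps.
SLOT6 starts after SLOT5 ends.
Every pair is clear; the schedule has no overlaps.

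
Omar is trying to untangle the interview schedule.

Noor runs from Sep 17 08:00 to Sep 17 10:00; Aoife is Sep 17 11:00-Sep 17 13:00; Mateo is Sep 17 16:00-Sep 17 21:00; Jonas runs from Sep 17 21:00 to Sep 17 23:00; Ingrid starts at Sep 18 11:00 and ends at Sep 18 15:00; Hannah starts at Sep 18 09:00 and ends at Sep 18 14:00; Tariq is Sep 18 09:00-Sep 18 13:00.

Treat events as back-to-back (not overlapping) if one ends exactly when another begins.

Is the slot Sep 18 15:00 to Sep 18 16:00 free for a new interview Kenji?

Yes — the slot is free

Noor: ends Sep 17 10:00 at or before Kenji starts Sep 18 15:00 → clear.
Aoife: ends Sep 17 13:00 at or before Kenji starts Sep 18 15:00 → clear.
Mateo: ends Sep 17 21:00 at or before Kenji starts Sep 18 15:00 → clear.
Jonas: ends Sep 17 23:00 at or before Kenji starts Sep 18 15:00 → clear.
Hannah: ends Sep 18 14:00 at or before Kenji starts Sep 18 15:00 → clear.
Tariq: ends Sep 18 13:00 at or before Kenji starts Sep 18 15:00 → clear.
Ingrid: ends Sep 18 15:00 at or before Kenji starts Sep 18 15:00 → clear.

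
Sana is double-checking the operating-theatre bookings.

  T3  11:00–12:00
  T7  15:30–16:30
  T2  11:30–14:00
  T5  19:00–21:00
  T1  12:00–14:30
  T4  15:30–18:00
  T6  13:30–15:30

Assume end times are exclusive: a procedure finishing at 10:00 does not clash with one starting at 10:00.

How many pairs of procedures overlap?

Check each pair: they overlap iff neither finishes before the other starts.
Sorted by start: T3, T2, T1, T6, T4, T7, T5.
T2 starts before T3 ends → T3 and T2 overlap.
T1 starts exactly when T3 ends (back-to-back, no overlap); T3 is clear from here.
T1 starts before T2 ends → T2 and T1 overlap.
T6 starts before T2 ends → T2 and T6 overlap.
T4 starts after T2 ends; T2 is clear from here.
T6 starts before T1 ends → T1 and T6 overlap.
T4 starts after T1 ends; T1 is clear from here.
T4 starts exactly when T6 ends (back-to-back, no overlap); T6 is clear from here.
T7 starts before T4 ends → T4 and T7 overlap.
T5 starts after T4 ends.
T5 starts after T7 ends.
Overlapping pairs: T1 & T2, T1 & T6, T2 & T3, T2 & T6, T4 & T7 — 5 in total.

5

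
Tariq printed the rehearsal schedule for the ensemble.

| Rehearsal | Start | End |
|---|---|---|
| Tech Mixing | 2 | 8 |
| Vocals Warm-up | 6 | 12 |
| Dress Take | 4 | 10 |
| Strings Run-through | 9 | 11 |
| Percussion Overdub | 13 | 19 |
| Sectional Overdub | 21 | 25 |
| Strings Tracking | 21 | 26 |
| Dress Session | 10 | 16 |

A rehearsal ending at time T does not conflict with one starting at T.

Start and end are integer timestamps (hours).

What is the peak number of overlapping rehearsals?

Sweep the timeline, counting +1 at each start and −1 at each end (ends before starts at a tie):
2 start Tech Mixing → 1
4 start Dress Take → 2
6 start Vocals Warm-up → 3
8 end Tech Mixing → 2
9 start Strings Run-through → 3
10 end Dress Take → 2
10 start Dress Session → 3
11 end Strings Run-through → 2
12 end Vocals Warm-up → 1
13 start Percussion Overdub → 2
16 end Dress Session → 1
19 end Percussion Overdub → 0
21 start Sectional Overdub → 1
21 start Strings Tracking → 2
25 end Sectional Overdub → 1
26 end Strings Tracking → 0
Peak is 3, at 6 (Dress Take, Tech Mixing, Vocals Warm-up).

3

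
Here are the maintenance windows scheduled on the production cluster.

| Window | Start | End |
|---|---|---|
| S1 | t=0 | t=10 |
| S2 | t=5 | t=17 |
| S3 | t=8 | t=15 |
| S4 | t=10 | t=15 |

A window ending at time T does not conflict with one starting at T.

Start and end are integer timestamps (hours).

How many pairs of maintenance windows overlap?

Sorted by start: S1, S2, S3, S4.
S2 starts before S1 ends → S1 and S2 overlap.
S3 starts before S1 ends → S1 and S3 overlap.
S4 starts exactly when S1 ends (back-to-back, no overlap).
S3 starts before S2 ends → S2 and S3 overlap.
S4 starts before S2 ends → S2 and S4 overlap.
S4 starts before S3 ends → S3 and S4 overlap.
Overlapping pairs: S1 & S2, S1 & S3, S2 & S3, S2 & S4, S3 & S4 — 5 in total.

5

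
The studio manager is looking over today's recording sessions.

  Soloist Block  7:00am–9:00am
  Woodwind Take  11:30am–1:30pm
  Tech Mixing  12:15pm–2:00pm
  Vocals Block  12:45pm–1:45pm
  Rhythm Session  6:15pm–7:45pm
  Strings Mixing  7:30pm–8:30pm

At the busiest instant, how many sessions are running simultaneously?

3

Sweep the timeline, counting +1 at each start and −1 at each end (ends before starts at a tie):
7:00am start Soloist Block → 1
9:00am end Soloist Block → 0
11:30am start Woodwind Take → 1
12:15pm start Tech Mixing → 2
12:45pm start Vocals Block → 3
1:30pm end Woodwind Take → 2
1:45pm end Vocals Block → 1
2:00pm end Tech Mixing → 0
6:15pm start Rhythm Session → 1
7:30pm start Strings Mixing → 2
7:45pm end Rhythm Session → 1
8:30pm end Strings Mixing → 0
Peak is 3, at 12:45pm (Tech Mixing, Vocals Block, Woodwind Take).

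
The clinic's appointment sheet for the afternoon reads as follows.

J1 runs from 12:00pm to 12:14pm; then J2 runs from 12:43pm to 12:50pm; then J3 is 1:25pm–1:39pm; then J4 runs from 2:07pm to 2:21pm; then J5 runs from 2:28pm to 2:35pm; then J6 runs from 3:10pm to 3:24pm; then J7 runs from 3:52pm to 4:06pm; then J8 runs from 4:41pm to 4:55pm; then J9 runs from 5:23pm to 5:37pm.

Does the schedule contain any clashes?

Sorted by start: J1, J2, J3, J4, J5, J6, J7, J8, J9.
J2 starts after J1 ends, so nothing later overlaps J1 either.
J3 starts after J2 ends, so nothing later overlaps J2 either.
J4 starts after J3 ends, so nothing later overlaps J3 either.
J5 starts after J4 ends, so nothing later overlaps J4 either.
J6 starts after J5 ends, so nothing later overlaps J5 either.
J7 starts after J6 ends, so nothing later overlaps J6 either.
J8 starts after J7 ends, so nothing later overlaps J7 either.
J9 starts after J8 ends.
Every pair is clear; the schedule has no overlaps.

No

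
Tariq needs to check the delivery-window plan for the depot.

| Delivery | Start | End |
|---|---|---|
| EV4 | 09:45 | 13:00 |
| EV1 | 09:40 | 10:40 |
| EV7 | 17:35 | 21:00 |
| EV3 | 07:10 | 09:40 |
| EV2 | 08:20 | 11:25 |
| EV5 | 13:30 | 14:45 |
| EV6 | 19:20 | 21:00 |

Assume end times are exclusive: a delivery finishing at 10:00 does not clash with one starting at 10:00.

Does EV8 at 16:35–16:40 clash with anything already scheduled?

No — it doesn't clash with anything

EV3: ends 09:40 at or before EV8 starts 16:35 → clear.
EV2: ends 11:25 at or before EV8 starts 16:35 → clear.
EV1: ends 10:40 at or before EV8 starts 16:35 → clear.
EV4: ends 13:00 at or before EV8 starts 16:35 → clear.
EV5: ends 14:45 at or before EV8 starts 16:35 → clear.
EV7: starts 17:35 at or after EV8 ends 16:40 → clear.
EV6: starts 19:20 at or after EV8 ends 16:40 → clear.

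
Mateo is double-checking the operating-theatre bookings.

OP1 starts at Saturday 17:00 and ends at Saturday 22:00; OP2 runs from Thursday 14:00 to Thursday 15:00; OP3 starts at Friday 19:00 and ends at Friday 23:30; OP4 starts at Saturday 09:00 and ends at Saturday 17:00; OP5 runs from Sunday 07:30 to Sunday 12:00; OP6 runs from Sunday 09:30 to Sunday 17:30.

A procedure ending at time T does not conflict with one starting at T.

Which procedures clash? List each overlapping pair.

OP5 & OP6

Sorted by start: OP2, OP3, OP4, OP1, OP5, OP6.
OP3 starts after OP2 ends — done with OP2.
OP4 starts after OP3 ends — done with OP3.
OP1 starts exactly when OP4 ends (back-to-back, no overlap) — done with OP4.
OP5 starts after OP1 ends — done with OP1.
OP6 starts before OP5 ends → OP5 and OP6 overlap.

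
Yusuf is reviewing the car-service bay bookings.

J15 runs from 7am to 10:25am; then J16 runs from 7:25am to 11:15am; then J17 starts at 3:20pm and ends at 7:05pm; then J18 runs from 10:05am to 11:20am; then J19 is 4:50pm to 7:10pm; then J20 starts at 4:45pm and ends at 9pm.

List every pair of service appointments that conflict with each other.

Check each pair: they overlap iff neither finishes before the other starts.
Sorted by start: J15, J16, J18, J17, J20, J19.
J16 starts before J15 ends → J15 and J16 overlap.
J18 starts before J15 ends → J15 and J18 overlap.
J17 starts after J15 ends — done with J15.
J18 starts before J16 ends → J16 and J18 overlap.
J17 starts after J16 ends — done with J16.
J17 starts after J18 ends — done with J18.
J20 starts before J17 ends → J17 and J20 overlap.
J19 starts before J17 ends → J17 and J19 overlap.
J19 starts before J20 ends → J20 and J19 overlap.

J15 & J16, J15 & J18, J16 & J18, J17 & J19, J17 & J20, J19 & J20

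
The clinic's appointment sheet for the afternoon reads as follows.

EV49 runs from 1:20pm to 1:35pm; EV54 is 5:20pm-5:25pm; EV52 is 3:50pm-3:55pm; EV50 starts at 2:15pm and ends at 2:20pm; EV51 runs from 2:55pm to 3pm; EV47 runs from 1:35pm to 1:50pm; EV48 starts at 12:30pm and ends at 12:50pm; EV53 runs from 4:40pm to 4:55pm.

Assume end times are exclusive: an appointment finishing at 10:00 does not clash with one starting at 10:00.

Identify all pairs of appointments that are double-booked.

Check each pair: they overlap iff neither finishes before the other starts.
Sorted by start: EV48, EV49, EV47, EV50, EV51, EV52, EV53, EV54.
EV49 starts after EV48 ends, so EV48 has no further overlaps.
EV47 starts exactly when EV49 ends (back-to-back, no overlap), so EV49 has no further overlaps.
EV50 starts after EV47 ends, so EV47 has no further overlaps.
EV51 starts after EV50 ends, so EV50 has no further overlaps.
EV52 starts after EV51 ends, so EV51 has no further overlaps.
EV53 starts after EV52 ends, so EV52 has no further overlaps.
EV54 starts after EV53 ends.

none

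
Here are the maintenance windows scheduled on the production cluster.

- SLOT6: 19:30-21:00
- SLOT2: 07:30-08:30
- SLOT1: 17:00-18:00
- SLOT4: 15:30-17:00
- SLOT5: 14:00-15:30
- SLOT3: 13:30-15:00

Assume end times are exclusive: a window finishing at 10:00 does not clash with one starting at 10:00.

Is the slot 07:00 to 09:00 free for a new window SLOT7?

SLOT2: starts 07:30 before SLOT7 ends 09:00, and ends 08:30 after SLOT7 starts 07:00 → overlap.
SLOT3: starts 13:30 at or after SLOT7 ends 09:00 → clear.
SLOT5: starts 14:00 at or after SLOT7 ends 09:00 → clear.
SLOT4: starts 15:30 at or after SLOT7 ends 09:00 → clear.
SLOT1: starts 17:00 at or after SLOT7 ends 09:00 → clear.
SLOT6: starts 19:30 at or after SLOT7 ends 09:00 → clear.
SLOT7 overlaps SLOT2.

No — it overlaps SLOT2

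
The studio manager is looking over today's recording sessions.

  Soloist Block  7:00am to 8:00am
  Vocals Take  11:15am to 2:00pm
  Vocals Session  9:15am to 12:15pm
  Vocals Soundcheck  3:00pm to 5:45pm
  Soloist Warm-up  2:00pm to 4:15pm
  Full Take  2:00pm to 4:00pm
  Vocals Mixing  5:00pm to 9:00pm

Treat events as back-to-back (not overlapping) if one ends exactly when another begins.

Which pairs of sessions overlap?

Full Take & Soloist Warm-up, Full Take & Vocals Soundcheck, Soloist Warm-up & Vocals Soundcheck, Vocals Mixing & Vocals Soundcheck, Vocals Session & Vocals Take

Sorted by start: Soloist Block, Vocals Session, Vocals Take, Soloist Warm-up, Full Take, Vocals Soundcheck, Vocals Mixing.
Vocals Session starts after Soloist Block ends, so nothing later overlaps Soloist Block either.
Vocals Take starts before Vocals Session ends → Vocals Session and Vocals Take overlap.
Soloist Warm-up starts after Vocals Session ends, so nothing later overlaps Vocals Session either.
Soloist Warm-up starts exactly when Vocals Take ends (back-to-back, no overlap), so nothing later overlaps Vocals Take either.
Full Take starts before Soloist Warm-up ends → Soloist Warm-up and Full Take overlap.
Vocals Soundcheck starts before Soloist Warm-up ends → Soloist Warm-up and Vocals Soundcheck overlap.
Vocals Mixing starts after Soloist Warm-up ends.
Vocals Soundcheck starts before Full Take ends → Full Take and Vocals Soundcheck overlap.
Vocals Mixing starts after Full Take ends.
Vocals Mixing starts before Vocals Soundcheck ends → Vocals Soundcheck and Vocals Mixing overlap.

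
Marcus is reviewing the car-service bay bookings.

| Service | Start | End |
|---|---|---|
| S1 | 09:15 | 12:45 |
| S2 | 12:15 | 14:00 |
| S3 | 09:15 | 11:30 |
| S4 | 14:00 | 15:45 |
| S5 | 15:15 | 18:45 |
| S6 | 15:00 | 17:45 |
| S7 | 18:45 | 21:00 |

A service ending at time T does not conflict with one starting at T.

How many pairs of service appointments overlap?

Sorted by start: S1, S3, S2, S4, S6, S5, S7.
S3 starts before S1 ends → S1 and S3 overlap.
S2 starts before S1 ends → S1 and S2 overlap.
S4 starts after S1 ends, so nothing later overlaps S1 either.
S2 starts after S3 ends, so nothing later overlaps S3 either.
S4 starts exactly when S2 ends (back-to-back, no overlap), so nothing later overlaps S2 either.
S6 starts before S4 ends → S4 and S6 overlap.
S5 starts before S4 ends → S4 and S5 overlap.
S7 starts after S4 ends.
S5 starts before S6 ends → S6 and S5 overlap.
S7 starts after S6 ends.
S7 starts exactly when S5 ends (back-to-back, no overlap).
Overlapping pairs: S1 & S2, S1 & S3, S4 & S5, S4 & S6, S5 & S6 — 5 in total.

5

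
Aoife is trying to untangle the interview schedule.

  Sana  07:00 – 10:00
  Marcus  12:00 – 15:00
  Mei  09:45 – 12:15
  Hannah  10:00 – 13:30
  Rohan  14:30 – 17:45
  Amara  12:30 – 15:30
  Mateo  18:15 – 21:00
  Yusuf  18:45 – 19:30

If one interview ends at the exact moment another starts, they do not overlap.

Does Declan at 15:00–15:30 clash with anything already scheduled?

Yes — it overlaps Amara, Rohan

Sana: ends 10:00 at or before Declan starts 15:00 → clear.
Mei: ends 12:15 at or before Declan starts 15:00 → clear.
Hannah: ends 13:30 at or before Declan starts 15:00 → clear.
Marcus: ends 15:00 at or before Declan starts 15:00 → clear.
Amara: starts 12:30 before Declan ends 15:30, and ends 15:30 after Declan starts 15:00 → overlap.
Rohan: starts 14:30 before Declan ends 15:30, and ends 17:45 after Declan starts 15:00 → overlap.
Mateo: starts 18:15 at or after Declan ends 15:30 → clear.
Yusuf: starts 18:45 at or after Declan ends 15:30 → clear.
Declan overlaps Rohan, Amara.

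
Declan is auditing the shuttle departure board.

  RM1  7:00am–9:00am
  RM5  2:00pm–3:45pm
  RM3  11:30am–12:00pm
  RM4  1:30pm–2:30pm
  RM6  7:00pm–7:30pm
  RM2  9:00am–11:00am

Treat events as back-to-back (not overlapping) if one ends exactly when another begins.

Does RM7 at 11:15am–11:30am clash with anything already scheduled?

RM1: ends 9:00am at or before RM7 starts 11:15am → clear.
RM2: ends 11:00am at or before RM7 starts 11:15am → clear.
RM3: starts 11:30am at or after RM7 ends 11:30am → clear.
RM4: starts 1:30pm at or after RM7 ends 11:30am → clear.
RM5: starts 2:00pm at or after RM7 ends 11:30am → clear.
RM6: starts 7:00pm at or after RM7 ends 11:30am → clear.

No — it doesn't clash with anything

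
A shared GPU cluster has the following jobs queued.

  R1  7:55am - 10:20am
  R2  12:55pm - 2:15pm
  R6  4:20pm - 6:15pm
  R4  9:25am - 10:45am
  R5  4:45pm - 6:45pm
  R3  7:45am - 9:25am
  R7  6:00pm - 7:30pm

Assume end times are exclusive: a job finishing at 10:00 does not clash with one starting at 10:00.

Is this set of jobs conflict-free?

No

Sorted by start: R3, R1, R4, R2, R6, R5, R7.
R1 starts before R3 ends → R3 and R1 overlap.
That's a conflict, so the schedule is not conflict-free.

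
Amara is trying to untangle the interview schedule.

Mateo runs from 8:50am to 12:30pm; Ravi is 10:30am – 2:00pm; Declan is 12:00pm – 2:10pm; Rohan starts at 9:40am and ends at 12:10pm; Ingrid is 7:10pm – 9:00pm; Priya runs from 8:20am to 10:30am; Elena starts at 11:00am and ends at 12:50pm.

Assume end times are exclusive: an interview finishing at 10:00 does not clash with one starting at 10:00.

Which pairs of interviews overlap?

Sorted by start: Priya, Mateo, Rohan, Ravi, Elena, Declan, Ingrid.
Mateo starts before Priya ends → Priya and Mateo overlap.
Rohan starts before Priya ends → Priya and Rohan overlap.
Ravi starts exactly when Priya ends (back-to-back, no overlap); Priya is clear from here.
Rohan starts before Mateo ends → Mateo and Rohan overlap.
Ravi starts before Mateo ends → Mateo and Ravi overlap.
Elena starts before Mateo ends → Mateo and Elena overlap.
Declan starts before Mateo ends → Mateo and Declan overlap.
Ingrid starts after Mateo ends.
Ravi starts before Rohan ends → Rohan and Ravi overlap.
Elena starts before Rohan ends → Rohan and Elena overlap.
Declan starts before Rohan ends → Rohan and Declan overlap.
Ingrid starts after Rohan ends.
Elena starts before Ravi ends → Ravi and Elena overlap.
Declan starts before Ravi ends → Ravi and Declan overlap.
Ingrid starts after Ravi ends.
Declan starts before Elena ends → Elena and Declan overlap.
Ingrid starts after Elena ends.
Ingrid starts after Declan ends.

Declan & Elena, Declan & Mateo, Declan & Ravi, Declan & Rohan, Elena & Mateo, Elena & Ravi, Elena & Rohan, Mateo & Priya, Mateo & Ravi, Mateo & Rohan, Priya & Rohan, Ravi & Rohan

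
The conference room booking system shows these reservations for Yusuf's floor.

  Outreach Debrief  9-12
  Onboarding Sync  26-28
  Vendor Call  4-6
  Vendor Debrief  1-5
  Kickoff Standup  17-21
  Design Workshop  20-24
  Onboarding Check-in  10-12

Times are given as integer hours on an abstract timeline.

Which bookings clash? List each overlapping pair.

Design Workshop & Kickoff Standup, Onboarding Check-in & Outreach Debrief, Vendor Call & Vendor Debrief

Check each pair: they overlap iff neither finishes before the other starts.
Sorted by start: Vendor Debrief, Vendor Call, Outreach Debrief, Onboarding Check-in, Kickoff Standup, Design Workshop, Onboarding Sync.
Vendor Call starts before Vendor Debrief ends → Vendor Debrief and Vendor Call overlap.
Outreach Debrief starts after Vendor Debrief ends, so nothing later overlaps Vendor Debrief either.
Outreach Debrief starts after Vendor Call ends, so nothing later overlaps Vendor Call either.
Onboarding Check-in starts before Outreach Debrief ends → Outreach Debrief and Onboarding Check-in overlap.
Kickoff Standup starts after Outreach Debrief ends, so nothing later overlaps Outreach Debrief either.
Kickoff Standup starts after Onboarding Check-in ends, so nothing later overlaps Onboarding Check-in either.
Design Workshop starts before Kickoff Standup ends → Kickoff Standup and Design Workshop overlap.
Onboarding Sync starts after Kickoff Standup ends.
Onboarding Sync starts after Design Workshop ends.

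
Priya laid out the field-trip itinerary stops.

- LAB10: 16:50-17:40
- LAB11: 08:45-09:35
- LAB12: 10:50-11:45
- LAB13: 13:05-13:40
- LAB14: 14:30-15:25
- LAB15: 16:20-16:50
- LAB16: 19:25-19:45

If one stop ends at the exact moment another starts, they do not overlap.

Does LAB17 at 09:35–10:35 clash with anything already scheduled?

No — it doesn't clash with anything

LAB11: ends 09:35 at or before LAB17 starts 09:35 → clear.
LAB12: starts 10:50 at or after LAB17 ends 10:35 → clear.
LAB13: starts 13:05 at or after LAB17 ends 10:35 → clear.
LAB14: starts 14:30 at or after LAB17 ends 10:35 → clear.
LAB15: starts 16:20 at or after LAB17 ends 10:35 → clear.
LAB10: starts 16:50 at or after LAB17 ends 10:35 → clear.
LAB16: starts 19:25 at or after LAB17 ends 10:35 → clear.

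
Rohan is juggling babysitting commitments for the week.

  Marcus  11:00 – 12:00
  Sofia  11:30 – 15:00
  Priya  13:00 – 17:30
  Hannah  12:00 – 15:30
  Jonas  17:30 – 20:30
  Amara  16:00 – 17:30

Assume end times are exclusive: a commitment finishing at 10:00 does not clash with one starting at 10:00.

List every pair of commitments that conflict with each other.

Amara & Priya, Hannah & Priya, Hannah & Sofia, Marcus & Sofia, Priya & Sofia

Check each pair: they overlap iff neither finishes before the other starts.
Sorted by start: Marcus, Sofia, Hannah, Priya, Amara, Jonas.
Sofia starts before Marcus ends → Marcus and Sofia overlap.
Hannah starts exactly when Marcus ends (back-to-back, no overlap), so nothing later overlaps Marcus either.
Hannah starts before Sofia ends → Sofia and Hannah overlap.
Priya starts before Sofia ends → Sofia and Priya overlap.
Amara starts after Sofia ends, so nothing later overlaps Sofia either.
Priya starts before Hannah ends → Hannah and Priya overlap.
Amara starts after Hannah ends, so nothing later overlaps Hannah either.
Amara starts before Priya ends → Priya and Amara overlap.
Jonas starts exactly when Priya ends (back-to-back, no overlap).
Jonas starts exactly when Amara ends (back-to-back, no overlap).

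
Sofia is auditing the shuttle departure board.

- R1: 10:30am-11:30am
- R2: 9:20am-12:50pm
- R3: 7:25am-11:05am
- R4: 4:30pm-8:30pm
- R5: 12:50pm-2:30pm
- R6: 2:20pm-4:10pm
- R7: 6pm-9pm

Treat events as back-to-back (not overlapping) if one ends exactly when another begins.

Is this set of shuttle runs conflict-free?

Check each pair: they overlap iff neither finishes before the other starts.
Sorted by start: R3, R2, R1, R5, R6, R4, R7.
R2 starts before R3 ends → R3 and R2 overlap.
That's a conflict, so the schedule is not conflict-free.

No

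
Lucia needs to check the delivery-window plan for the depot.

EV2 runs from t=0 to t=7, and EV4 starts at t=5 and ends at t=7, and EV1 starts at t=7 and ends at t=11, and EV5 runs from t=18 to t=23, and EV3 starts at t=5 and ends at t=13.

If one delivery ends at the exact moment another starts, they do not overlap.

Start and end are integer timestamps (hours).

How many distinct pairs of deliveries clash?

Two intervals overlap when each starts before the other ends.
Sorted by start: EV2, EV3, EV4, EV1, EV5.
EV3 starts before EV2 ends → EV2 and EV3 overlap.
EV4 starts before EV2 ends → EV2 and EV4 overlap.
EV1 starts exactly when EV2 ends (back-to-back, no overlap), so nothing later overlaps EV2 either.
EV4 starts before EV3 ends → EV3 and EV4 overlap.
EV1 starts before EV3 ends → EV3 and EV1 overlap.
EV5 starts after EV3 ends.
EV1 starts exactly when EV4 ends (back-to-back, no overlap), so nothing later overlaps EV4 either.
EV5 starts after EV1 ends.
Overlapping pairs: EV1 & EV3, EV2 & EV3, EV2 & EV4, EV3 & EV4 — 4 in total.

4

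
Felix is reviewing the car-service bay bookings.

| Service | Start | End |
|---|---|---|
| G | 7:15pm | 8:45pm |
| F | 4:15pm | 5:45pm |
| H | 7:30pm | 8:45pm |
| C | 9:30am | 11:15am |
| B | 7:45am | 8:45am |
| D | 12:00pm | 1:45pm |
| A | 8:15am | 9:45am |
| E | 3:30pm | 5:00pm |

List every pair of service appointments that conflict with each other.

A & B, A & C, E & F, G & H

Check each pair: they overlap iff neither finishes before the other starts.
Sorted by start: B, A, C, D, E, F, G, H.
A starts before B ends → B and A overlap.
C starts after B ends, so nothing later overlaps B either.
C starts before A ends → A and C overlap.
D starts after A ends, so nothing later overlaps A either.
D starts after C ends, so nothing later overlaps C either.
E starts after D ends, so nothing later overlaps D either.
F starts before E ends → E and F overlap.
G starts after E ends, so nothing later overlaps E either.
G starts after F ends, so nothing later overlaps F either.
H starts before G ends → G and H overlap.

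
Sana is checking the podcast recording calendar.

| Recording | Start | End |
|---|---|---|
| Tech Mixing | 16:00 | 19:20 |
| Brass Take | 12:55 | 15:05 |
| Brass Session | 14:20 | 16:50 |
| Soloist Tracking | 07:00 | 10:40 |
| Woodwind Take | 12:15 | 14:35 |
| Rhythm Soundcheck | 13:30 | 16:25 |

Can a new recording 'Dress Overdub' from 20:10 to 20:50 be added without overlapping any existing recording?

Soloist Tracking: ends 10:40 at or before Dress Overdub starts 20:10 → clear.
Woodwind Take: ends 14:35 at or before Dress Overdub starts 20:10 → clear.
Brass Take: ends 15:05 at or before Dress Overdub starts 20:10 → clear.
Rhythm Soundcheck: ends 16:25 at or before Dress Overdub starts 20:10 → clear.
Brass Session: ends 16:50 at or before Dress Overdub starts 20:10 → clear.
Tech Mixing: ends 19:20 at or before Dress Overdub starts 20:10 → clear.

Yes — the slot is free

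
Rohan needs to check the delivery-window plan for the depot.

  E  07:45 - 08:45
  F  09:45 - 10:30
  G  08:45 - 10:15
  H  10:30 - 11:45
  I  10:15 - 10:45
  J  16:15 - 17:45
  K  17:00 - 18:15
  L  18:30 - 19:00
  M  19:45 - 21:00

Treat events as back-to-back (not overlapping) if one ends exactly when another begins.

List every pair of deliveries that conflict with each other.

F & G, F & I, H & I, J & K

Sorted by start: E, G, F, I, H, J, K, L, M.
G starts exactly when E ends (back-to-back, no overlap) — done with E.
F starts before G ends → G and F overlap.
I starts exactly when G ends (back-to-back, no overlap) — done with G.
I starts before F ends → F and I overlap.
H starts exactly when F ends (back-to-back, no overlap) — done with F.
H starts before I ends → I and H overlap.
J starts after I ends — done with I.
J starts after H ends — done with H.
K starts before J ends → J and K overlap.
L starts after J ends — done with J.
L starts after K ends — done with K.
M starts after L ends.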